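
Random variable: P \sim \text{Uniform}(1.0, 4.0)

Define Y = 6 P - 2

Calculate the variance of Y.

For Y = aP + b: Var(Y) = a² * Var(P)
Var(P) = (4 - 1)^2/12 = 0.75
Var(Y) = 6² * 0.75 = 36 * 0.75 = 27

27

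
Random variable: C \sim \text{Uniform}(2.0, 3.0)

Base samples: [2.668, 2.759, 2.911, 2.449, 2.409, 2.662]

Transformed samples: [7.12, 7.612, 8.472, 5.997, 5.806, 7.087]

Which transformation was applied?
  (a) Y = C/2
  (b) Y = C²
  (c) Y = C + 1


Checking option (b) Y = C²:
  C = 2.668 -> Y = 7.12 ✓
  C = 2.759 -> Y = 7.612 ✓
  C = 2.911 -> Y = 8.472 ✓
All samples match this transformation.

(b) C²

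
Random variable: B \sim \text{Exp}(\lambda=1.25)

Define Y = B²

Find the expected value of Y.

E[B²] = Var(B) + (E[B])² = 0.64 + 0.64 = 1.28

1.28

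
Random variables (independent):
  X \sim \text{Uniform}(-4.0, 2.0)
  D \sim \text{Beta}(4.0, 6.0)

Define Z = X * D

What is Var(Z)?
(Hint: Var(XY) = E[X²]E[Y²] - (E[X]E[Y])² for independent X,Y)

Var(XY) = E[X²]E[Y²] - (E[X]E[Y])²
E[X] = -1, Var(X) = 3
E[D] = 0.4, Var(D) = 0.021818182
E[X²] = 3 + (-1)² = 4
E[D²] = 0.021818182 + 0.4² = 0.18181818
Var(Z) = 4*0.18181818 - (-1*0.4)²
= 0.72727273 - 0.16 = 0.56727273

0.56727273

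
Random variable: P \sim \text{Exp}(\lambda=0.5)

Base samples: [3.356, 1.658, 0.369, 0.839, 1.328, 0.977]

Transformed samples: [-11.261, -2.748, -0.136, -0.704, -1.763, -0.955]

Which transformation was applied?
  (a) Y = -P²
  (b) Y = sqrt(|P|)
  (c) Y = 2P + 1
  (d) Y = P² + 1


Checking option (a) Y = -P²:
  P = 3.356 -> Y = -11.261 ✓
  P = 1.658 -> Y = -2.748 ✓
  P = 0.369 -> Y = -0.136 ✓
All samples match this transformation.

(a) -P²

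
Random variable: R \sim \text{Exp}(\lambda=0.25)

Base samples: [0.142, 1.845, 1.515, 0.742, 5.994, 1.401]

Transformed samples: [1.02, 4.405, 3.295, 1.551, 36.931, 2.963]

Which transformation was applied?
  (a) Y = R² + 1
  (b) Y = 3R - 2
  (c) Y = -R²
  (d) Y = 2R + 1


Checking option (a) Y = R² + 1:
  R = 0.142 -> Y = 1.02 ✓
  R = 1.845 -> Y = 4.405 ✓
  R = 1.515 -> Y = 3.295 ✓
All samples match this transformation.

(a) R² + 1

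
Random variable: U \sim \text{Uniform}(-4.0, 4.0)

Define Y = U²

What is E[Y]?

Using E[X²] = Var(X) + (E[X])²:
E[U] = 0
Var(U) = (4 + 4)^2/12 = 5.3333333
E[U²] = 5.3333333 + 0² = 5.3333333 + 0 = 5.3333333

5.3333333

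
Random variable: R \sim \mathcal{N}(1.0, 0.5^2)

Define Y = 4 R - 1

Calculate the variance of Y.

For Y = aR + b: Var(Y) = a² * Var(R)
Var(R) = 0.5^2 = 0.25
Var(Y) = 4² * 0.25 = 16 * 0.25 = 4

4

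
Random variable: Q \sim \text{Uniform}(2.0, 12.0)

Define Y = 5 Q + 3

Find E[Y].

For Y = 5Q + 3:
E[Y] = 5 * E[Q] + 3
E[Q] = (2 + 12)/2 = 7
E[Y] = 5 * 7 + 3 = 38

38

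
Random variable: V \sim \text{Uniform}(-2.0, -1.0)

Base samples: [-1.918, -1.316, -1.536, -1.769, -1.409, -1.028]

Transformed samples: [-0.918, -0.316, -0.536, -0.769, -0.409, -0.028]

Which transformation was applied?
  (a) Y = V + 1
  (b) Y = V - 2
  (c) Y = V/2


Checking option (a) Y = V + 1:
  V = -1.918 -> Y = -0.918 ✓
  V = -1.316 -> Y = -0.316 ✓
  V = -1.536 -> Y = -0.536 ✓
All samples match this transformation.

(a) V + 1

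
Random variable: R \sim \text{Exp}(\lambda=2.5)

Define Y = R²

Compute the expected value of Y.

Using E[X²] = Var(X) + (E[X])²:
E[R] = 0.4
Var(R) = 1/2.5^2 = 0.16
E[R²] = 0.16 + 0.4² = 0.16 + 0.16 = 0.32

0.32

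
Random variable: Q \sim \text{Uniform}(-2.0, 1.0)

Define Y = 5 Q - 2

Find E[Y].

For Y = 5Q - 2:
E[Y] = 5 * E[Q] - 2
E[Q] = (-2 + 1)/2 = -0.5
E[Y] = 5 * (-0.5) - 2 = -4.5

-4.5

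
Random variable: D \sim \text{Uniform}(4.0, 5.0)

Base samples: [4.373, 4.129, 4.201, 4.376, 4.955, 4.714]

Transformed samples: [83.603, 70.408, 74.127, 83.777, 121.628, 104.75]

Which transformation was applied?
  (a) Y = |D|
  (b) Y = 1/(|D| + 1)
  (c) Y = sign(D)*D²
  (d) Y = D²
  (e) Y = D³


Checking option (e) Y = D³:
  D = 4.373 -> Y = 83.603 ✓
  D = 4.129 -> Y = 70.408 ✓
  D = 4.201 -> Y = 74.127 ✓
All samples match this transformation.

(e) D³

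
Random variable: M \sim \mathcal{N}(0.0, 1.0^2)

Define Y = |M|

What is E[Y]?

For X ~ N(0, 1.0²), E[|X|] = sigma * sqrt(2/pi)
= 1.0 * sqrt(2/pi) = 0.79788456

0.79788456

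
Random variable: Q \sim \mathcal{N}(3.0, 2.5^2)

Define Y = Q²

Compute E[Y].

Using E[X²] = Var(X) + (E[X])²:
E[Q] = 3
Var(Q) = 2.5^2 = 6.25
E[Q²] = 6.25 + 3² = 6.25 + 9 = 15.25

15.25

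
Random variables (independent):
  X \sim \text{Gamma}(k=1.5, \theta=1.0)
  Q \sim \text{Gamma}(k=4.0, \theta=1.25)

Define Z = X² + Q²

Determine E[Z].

E[Z] = E[X²] + E[Q²]
E[X²] = Var(X) + E[X]² = 1.5 + 2.25 = 3.75
E[Q²] = Var(Q) + E[Q]² = 6.25 + 25 = 31.25
E[Z] = 3.75 + 31.25 = 35

35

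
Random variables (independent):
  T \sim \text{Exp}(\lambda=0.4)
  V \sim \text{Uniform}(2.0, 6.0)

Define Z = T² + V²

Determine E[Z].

E[Z] = E[T²] + E[V²]
E[T²] = Var(T) + E[T]² = 6.25 + 6.25 = 12.5
E[V²] = Var(V) + E[V]² = 1.3333333 + 16 = 17.333333
E[Z] = 12.5 + 17.333333 = 29.833333

29.833333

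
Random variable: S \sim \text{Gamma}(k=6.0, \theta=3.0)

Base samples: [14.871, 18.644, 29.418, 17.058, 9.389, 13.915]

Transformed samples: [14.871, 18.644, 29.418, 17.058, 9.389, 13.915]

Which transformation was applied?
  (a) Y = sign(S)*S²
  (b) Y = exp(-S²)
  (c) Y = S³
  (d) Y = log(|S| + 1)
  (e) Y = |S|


Checking option (e) Y = |S|:
  S = 14.871 -> Y = 14.871 ✓
  S = 18.644 -> Y = 18.644 ✓
  S = 29.418 -> Y = 29.418 ✓
All samples match this transformation.

(e) |S|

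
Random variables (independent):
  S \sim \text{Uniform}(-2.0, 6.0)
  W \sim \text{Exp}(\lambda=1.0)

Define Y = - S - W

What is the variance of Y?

For independent RVs: Var(aX + bY) = a²Var(X) + b²Var(Y)
Var(S) = 5.3333333
Var(W) = 1
Var(Y) = (-1)²*5.3333333 + (-1)²*1
= 1*5.3333333 + 1*1 = 6.3333333

6.3333333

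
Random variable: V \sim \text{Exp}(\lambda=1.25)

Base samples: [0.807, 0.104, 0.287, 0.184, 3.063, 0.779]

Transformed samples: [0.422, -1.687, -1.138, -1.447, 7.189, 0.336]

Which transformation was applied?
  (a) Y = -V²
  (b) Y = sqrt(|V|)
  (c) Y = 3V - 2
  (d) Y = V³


Checking option (c) Y = 3V - 2:
  V = 0.807 -> Y = 0.422 ✓
  V = 0.104 -> Y = -1.687 ✓
  V = 0.287 -> Y = -1.138 ✓
All samples match this transformation.

(c) 3V - 2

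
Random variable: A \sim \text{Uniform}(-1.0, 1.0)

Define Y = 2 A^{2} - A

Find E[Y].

E[Y] = 2*E[A²] - 1*E[A]
E[A] = 0
E[A²] = Var(A) + (E[A])² = 0.33333333 + 0 = 0.33333333
E[Y] = 2*0.33333333 - 1*0 = 0.66666667

0.66666667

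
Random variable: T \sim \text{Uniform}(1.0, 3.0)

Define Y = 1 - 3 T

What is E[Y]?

For Y = -3T + 1:
E[Y] = -3 * E[T] + 1
E[T] = (1 + 3)/2 = 2
E[Y] = -3 * 2 + 1 = -5

-5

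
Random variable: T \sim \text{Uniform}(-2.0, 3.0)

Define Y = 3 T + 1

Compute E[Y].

For Y = 3T + 1:
E[Y] = 3 * E[T] + 1
E[T] = (-2 + 3)/2 = 0.5
E[Y] = 3 * 0.5 + 1 = 2.5

2.5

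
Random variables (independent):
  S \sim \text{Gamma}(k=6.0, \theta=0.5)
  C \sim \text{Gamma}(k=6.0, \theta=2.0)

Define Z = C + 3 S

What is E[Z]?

E[Z] = 3*E[S] + 1*E[C]
E[S] = 3
E[C] = 12
E[Z] = 3*3 + 1*12 = 21

21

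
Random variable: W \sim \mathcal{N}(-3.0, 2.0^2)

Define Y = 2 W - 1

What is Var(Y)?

For Y = aW + b: Var(Y) = a² * Var(W)
Var(W) = 2.0^2 = 4
Var(Y) = 2² * 4 = 4 * 4 = 16

16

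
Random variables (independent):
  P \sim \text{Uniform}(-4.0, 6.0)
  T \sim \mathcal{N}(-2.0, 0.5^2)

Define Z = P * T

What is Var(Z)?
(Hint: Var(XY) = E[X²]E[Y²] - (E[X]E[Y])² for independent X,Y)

Var(XY) = E[X²]E[Y²] - (E[X]E[Y])²
E[P] = 1, Var(P) = 8.3333333
E[T] = -2, Var(T) = 0.25
E[P²] = 8.3333333 + 1² = 9.3333333
E[T²] = 0.25 + (-2)² = 4.25
Var(Z) = 9.3333333*4.25 - (1*(-2))²
= 39.666667 - 4 = 35.666667

35.666667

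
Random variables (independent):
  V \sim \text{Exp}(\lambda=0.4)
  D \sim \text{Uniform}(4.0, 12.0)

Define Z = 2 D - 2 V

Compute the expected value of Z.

E[Z] = -2*E[V] + 2*E[D]
E[V] = 2.5
E[D] = 8
E[Z] = -2*2.5 + 2*8 = 11

11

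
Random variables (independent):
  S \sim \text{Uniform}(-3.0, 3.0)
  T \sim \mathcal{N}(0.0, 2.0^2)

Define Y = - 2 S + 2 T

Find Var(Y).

For independent RVs: Var(aX + bY) = a²Var(X) + b²Var(Y)
Var(S) = 3
Var(T) = 4
Var(Y) = (-2)²*3 + 2²*4
= 4*3 + 4*4 = 28

28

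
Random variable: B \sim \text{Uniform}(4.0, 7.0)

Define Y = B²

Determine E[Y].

Using E[X²] = Var(X) + (E[X])²:
E[B] = 5.5
Var(B) = (7 - 4)^2/12 = 0.75
E[B²] = 0.75 + 5.5² = 0.75 + 30.25 = 31

31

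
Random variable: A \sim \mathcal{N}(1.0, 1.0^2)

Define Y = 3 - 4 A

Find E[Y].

For Y = -4A + 3:
E[Y] = -4 * E[A] + 3
E[A] = 1.0 = 1
E[Y] = -4 * 1 + 3 = -1

-1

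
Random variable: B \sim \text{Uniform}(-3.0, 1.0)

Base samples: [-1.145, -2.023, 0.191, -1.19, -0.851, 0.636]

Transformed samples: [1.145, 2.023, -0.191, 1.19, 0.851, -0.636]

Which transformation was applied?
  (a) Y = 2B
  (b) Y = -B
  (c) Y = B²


Checking option (b) Y = -B:
  B = -1.145 -> Y = 1.145 ✓
  B = -2.023 -> Y = 2.023 ✓
  B = 0.191 -> Y = -0.191 ✓
All samples match this transformation.

(b) -B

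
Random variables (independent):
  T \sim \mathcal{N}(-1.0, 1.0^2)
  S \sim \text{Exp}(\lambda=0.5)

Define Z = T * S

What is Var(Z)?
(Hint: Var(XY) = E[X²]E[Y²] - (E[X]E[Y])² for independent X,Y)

Var(XY) = E[X²]E[Y²] - (E[X]E[Y])²
E[T] = -1, Var(T) = 1
E[S] = 2, Var(S) = 4
E[T²] = 1 + (-1)² = 2
E[S²] = 4 + 2² = 8
Var(Z) = 2*8 - (-1*2)²
= 16 - 4 = 12

12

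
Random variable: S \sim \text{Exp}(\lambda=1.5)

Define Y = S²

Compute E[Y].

E[S²] = Var(S) + (E[S])² = 0.44444444 + 0.44444444 = 0.88888889

0.88888889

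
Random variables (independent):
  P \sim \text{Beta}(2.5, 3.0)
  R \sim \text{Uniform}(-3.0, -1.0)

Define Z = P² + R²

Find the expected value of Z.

E[Z] = E[P²] + E[R²]
E[P²] = Var(P) + E[P]² = 0.038143675 + 0.20661157 = 0.24475524
E[R²] = Var(R) + E[R]² = 0.33333333 + 4 = 4.3333333
E[Z] = 0.24475524 + 4.3333333 = 4.5780886

4.5780886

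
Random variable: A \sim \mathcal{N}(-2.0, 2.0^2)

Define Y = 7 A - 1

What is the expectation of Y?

For Y = 7A - 1:
E[Y] = 7 * E[A] - 1
E[A] = -2.0 = -2
E[Y] = 7 * (-2) - 1 = -15

-15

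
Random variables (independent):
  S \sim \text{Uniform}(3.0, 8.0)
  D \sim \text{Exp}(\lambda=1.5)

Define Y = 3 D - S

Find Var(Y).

For independent RVs: Var(aX + bY) = a²Var(X) + b²Var(Y)
Var(S) = 2.0833333
Var(D) = 0.44444444
Var(Y) = (-1)²*2.0833333 + 3²*0.44444444
= 1*2.0833333 + 9*0.44444444 = 6.0833333

6.0833333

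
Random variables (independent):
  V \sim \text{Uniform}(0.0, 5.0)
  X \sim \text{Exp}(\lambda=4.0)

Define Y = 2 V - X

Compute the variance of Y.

For independent RVs: Var(aX + bY) = a²Var(X) + b²Var(Y)
Var(V) = 2.0833333
Var(X) = 0.0625
Var(Y) = 2²*2.0833333 + (-1)²*0.0625
= 4*2.0833333 + 1*0.0625 = 8.3958333

8.3958333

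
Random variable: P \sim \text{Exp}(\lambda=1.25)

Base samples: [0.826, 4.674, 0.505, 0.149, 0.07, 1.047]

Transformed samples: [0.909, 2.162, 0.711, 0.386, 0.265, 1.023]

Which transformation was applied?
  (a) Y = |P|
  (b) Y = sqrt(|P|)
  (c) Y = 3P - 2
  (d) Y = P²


Checking option (b) Y = sqrt(|P|):
  P = 0.826 -> Y = 0.909 ✓
  P = 4.674 -> Y = 2.162 ✓
  P = 0.505 -> Y = 0.711 ✓
All samples match this transformation.

(b) sqrt(|P|)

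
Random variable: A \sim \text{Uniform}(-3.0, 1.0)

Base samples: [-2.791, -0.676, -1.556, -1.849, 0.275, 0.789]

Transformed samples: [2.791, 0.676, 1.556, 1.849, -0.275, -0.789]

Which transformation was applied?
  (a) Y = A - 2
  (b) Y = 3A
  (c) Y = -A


Checking option (c) Y = -A:
  A = -2.791 -> Y = 2.791 ✓
  A = -0.676 -> Y = 0.676 ✓
  A = -1.556 -> Y = 1.556 ✓
All samples match this transformation.

(c) -A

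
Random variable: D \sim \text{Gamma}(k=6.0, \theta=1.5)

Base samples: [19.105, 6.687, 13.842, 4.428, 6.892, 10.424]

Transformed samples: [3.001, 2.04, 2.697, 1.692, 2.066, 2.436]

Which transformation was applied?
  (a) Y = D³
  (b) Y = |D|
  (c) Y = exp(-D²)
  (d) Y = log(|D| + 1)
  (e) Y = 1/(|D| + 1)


Checking option (d) Y = log(|D| + 1):
  D = 19.105 -> Y = 3.001 ✓
  D = 6.687 -> Y = 2.04 ✓
  D = 13.842 -> Y = 2.697 ✓
All samples match this transformation.

(d) log(|D| + 1)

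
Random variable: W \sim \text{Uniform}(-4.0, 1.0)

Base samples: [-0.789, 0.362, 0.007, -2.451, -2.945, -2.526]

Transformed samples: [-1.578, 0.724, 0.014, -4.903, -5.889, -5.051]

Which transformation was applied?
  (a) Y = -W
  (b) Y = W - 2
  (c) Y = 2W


Checking option (c) Y = 2W:
  W = -0.789 -> Y = -1.578 ✓
  W = 0.362 -> Y = 0.724 ✓
  W = 0.007 -> Y = 0.014 ✓
All samples match this transformation.

(c) 2W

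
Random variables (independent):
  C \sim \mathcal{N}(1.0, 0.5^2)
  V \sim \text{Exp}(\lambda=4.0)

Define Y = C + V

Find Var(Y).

For independent RVs: Var(aX + bY) = a²Var(X) + b²Var(Y)
Var(C) = 0.25
Var(V) = 0.0625
Var(Y) = 1²*0.25 + 1²*0.0625
= 1*0.25 + 1*0.0625 = 0.3125

0.3125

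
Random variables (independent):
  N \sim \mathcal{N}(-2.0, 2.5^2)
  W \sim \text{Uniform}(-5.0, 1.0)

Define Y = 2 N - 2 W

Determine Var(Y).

For independent RVs: Var(aX + bY) = a²Var(X) + b²Var(Y)
Var(N) = 6.25
Var(W) = 3
Var(Y) = 2²*6.25 + (-2)²*3
= 4*6.25 + 4*3 = 37

37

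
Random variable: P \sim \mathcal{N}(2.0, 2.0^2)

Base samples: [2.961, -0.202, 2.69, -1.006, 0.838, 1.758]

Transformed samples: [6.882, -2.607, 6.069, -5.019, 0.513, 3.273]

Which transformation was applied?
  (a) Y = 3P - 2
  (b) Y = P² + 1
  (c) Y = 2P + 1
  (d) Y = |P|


Checking option (a) Y = 3P - 2:
  P = 2.961 -> Y = 6.882 ✓
  P = -0.202 -> Y = -2.607 ✓
  P = 2.69 -> Y = 6.069 ✓
All samples match this transformation.

(a) 3P - 2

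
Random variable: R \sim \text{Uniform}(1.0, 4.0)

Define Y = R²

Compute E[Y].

Using E[X²] = Var(X) + (E[X])²:
E[R] = 2.5
Var(R) = (4 - 1)^2/12 = 0.75
E[R²] = 0.75 + 2.5² = 0.75 + 6.25 = 7

7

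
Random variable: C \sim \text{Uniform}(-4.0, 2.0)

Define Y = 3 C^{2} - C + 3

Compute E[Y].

E[Y] = 3*E[C²] - 1*E[C] + 3
E[C] = -1
E[C²] = Var(C) + (E[C])² = 3 + 1 = 4
E[Y] = 3*4 - 1*(-1) + 3 = 16

16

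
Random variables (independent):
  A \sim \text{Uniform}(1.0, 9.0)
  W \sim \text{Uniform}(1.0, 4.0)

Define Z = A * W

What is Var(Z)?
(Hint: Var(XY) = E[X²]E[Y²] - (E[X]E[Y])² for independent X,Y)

Var(XY) = E[X²]E[Y²] - (E[X]E[Y])²
E[A] = 5, Var(A) = 5.3333333
E[W] = 2.5, Var(W) = 0.75
E[A²] = 5.3333333 + 5² = 30.333333
E[W²] = 0.75 + 2.5² = 7
Var(Z) = 30.333333*7 - (5*2.5)²
= 212.33333 - 156.25 = 56.083333

56.083333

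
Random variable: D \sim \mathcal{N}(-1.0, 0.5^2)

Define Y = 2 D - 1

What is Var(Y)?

For Y = aD + b: Var(Y) = a² * Var(D)
Var(D) = 0.5^2 = 0.25
Var(Y) = 2² * 0.25 = 4 * 0.25 = 1

1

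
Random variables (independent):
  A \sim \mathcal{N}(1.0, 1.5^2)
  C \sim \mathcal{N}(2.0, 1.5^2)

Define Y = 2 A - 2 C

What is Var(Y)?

For independent RVs: Var(aX + bY) = a²Var(X) + b²Var(Y)
Var(A) = 2.25
Var(C) = 2.25
Var(Y) = 2²*2.25 + (-2)²*2.25
= 4*2.25 + 4*2.25 = 18

18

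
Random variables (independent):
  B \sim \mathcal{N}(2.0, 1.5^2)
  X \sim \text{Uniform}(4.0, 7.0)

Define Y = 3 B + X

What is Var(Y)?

For independent RVs: Var(aX + bY) = a²Var(X) + b²Var(Y)
Var(B) = 2.25
Var(X) = 0.75
Var(Y) = 3²*2.25 + 1²*0.75
= 9*2.25 + 1*0.75 = 21

21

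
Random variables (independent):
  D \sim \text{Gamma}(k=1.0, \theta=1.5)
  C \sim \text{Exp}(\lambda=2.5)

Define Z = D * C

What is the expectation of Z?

For independent RVs: E[XY] = E[X]*E[Y]
E[D] = 1.5
E[C] = 0.4
E[Z] = 1.5 * 0.4 = 0.6

0.6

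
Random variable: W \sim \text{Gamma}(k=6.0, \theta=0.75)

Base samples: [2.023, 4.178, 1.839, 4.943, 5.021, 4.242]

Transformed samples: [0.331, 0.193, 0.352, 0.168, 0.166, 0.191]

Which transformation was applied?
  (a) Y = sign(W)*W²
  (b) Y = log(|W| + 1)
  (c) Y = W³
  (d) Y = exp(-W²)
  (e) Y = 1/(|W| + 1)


Checking option (e) Y = 1/(|W| + 1):
  W = 2.023 -> Y = 0.331 ✓
  W = 4.178 -> Y = 0.193 ✓
  W = 1.839 -> Y = 0.352 ✓
All samples match this transformation.

(e) 1/(|W| + 1)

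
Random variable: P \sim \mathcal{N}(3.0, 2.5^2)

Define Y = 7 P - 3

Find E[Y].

For Y = 7P - 3:
E[Y] = 7 * E[P] - 3
E[P] = 3.0 = 3
E[Y] = 7 * 3 - 3 = 18

18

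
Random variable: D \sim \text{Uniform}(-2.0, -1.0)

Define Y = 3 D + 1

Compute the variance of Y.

For Y = aD + b: Var(Y) = a² * Var(D)
Var(D) = (-1 + 2)^2/12 = 0.083333333
Var(Y) = 3² * 0.083333333 = 9 * 0.083333333 = 0.75

0.75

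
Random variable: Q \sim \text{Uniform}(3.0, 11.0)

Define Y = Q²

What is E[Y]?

Using E[X²] = Var(X) + (E[X])²:
E[Q] = 7
Var(Q) = (11 - 3)^2/12 = 5.3333333
E[Q²] = 5.3333333 + 7² = 5.3333333 + 49 = 54.333333

54.333333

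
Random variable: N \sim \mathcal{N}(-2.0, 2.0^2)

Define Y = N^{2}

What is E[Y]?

E[Y] = 1*E[N²]
E[N] = -2
E[N²] = Var(N) + (E[N])² = 4 + 4 = 8
E[Y] = 1*8 = 8

8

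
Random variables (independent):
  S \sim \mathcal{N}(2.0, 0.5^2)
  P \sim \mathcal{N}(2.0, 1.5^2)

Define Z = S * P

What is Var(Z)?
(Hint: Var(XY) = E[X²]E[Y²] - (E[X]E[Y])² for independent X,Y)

Var(XY) = E[X²]E[Y²] - (E[X]E[Y])²
E[S] = 2, Var(S) = 0.25
E[P] = 2, Var(P) = 2.25
E[S²] = 0.25 + 2² = 4.25
E[P²] = 2.25 + 2² = 6.25
Var(Z) = 4.25*6.25 - (2*2)²
= 26.5625 - 16 = 10.5625

10.5625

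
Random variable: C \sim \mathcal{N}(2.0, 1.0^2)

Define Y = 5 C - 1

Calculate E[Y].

For Y = 5C - 1:
E[Y] = 5 * E[C] - 1
E[C] = 2.0 = 2
E[Y] = 5 * 2 - 1 = 9

9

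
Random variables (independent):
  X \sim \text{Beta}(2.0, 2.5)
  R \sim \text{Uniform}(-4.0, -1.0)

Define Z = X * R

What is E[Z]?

For independent RVs: E[XY] = E[X]*E[Y]
E[X] = 0.44444444
E[R] = -2.5
E[Z] = 0.44444444 * (-2.5) = -1.1111111

-1.1111111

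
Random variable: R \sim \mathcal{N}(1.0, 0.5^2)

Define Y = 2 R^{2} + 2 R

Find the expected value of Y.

E[Y] = 2*E[R²] + 2*E[R]
E[R] = 1
E[R²] = Var(R) + (E[R])² = 0.25 + 1 = 1.25
E[Y] = 2*1.25 + 2*1 = 4.5

4.5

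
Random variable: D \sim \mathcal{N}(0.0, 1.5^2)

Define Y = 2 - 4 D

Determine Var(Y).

For Y = aD + b: Var(Y) = a² * Var(D)
Var(D) = 1.5^2 = 2.25
Var(Y) = (-4)² * 2.25 = 16 * 2.25 = 36

36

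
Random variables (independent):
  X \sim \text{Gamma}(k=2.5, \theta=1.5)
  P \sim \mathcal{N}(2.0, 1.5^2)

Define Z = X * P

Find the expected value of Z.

For independent RVs: E[XY] = E[X]*E[Y]
E[X] = 3.75
E[P] = 2
E[Z] = 3.75 * 2 = 7.5

7.5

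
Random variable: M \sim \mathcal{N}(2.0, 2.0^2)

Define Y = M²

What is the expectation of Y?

E[M²] = Var(M) + (E[M])² = 4 + 4 = 8

8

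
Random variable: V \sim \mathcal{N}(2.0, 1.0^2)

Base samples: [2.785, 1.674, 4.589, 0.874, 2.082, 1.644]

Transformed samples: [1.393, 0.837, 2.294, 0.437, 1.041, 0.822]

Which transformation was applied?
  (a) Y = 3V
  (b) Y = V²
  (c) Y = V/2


Checking option (c) Y = V/2:
  V = 2.785 -> Y = 1.393 ✓
  V = 1.674 -> Y = 0.837 ✓
  V = 4.589 -> Y = 2.294 ✓
All samples match this transformation.

(c) V/2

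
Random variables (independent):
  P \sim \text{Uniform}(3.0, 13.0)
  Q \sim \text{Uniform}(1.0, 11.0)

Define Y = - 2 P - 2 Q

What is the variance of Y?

For independent RVs: Var(aX + bY) = a²Var(X) + b²Var(Y)
Var(P) = 8.3333333
Var(Q) = 8.3333333
Var(Y) = (-2)²*8.3333333 + (-2)²*8.3333333
= 4*8.3333333 + 4*8.3333333 = 66.666667

66.666667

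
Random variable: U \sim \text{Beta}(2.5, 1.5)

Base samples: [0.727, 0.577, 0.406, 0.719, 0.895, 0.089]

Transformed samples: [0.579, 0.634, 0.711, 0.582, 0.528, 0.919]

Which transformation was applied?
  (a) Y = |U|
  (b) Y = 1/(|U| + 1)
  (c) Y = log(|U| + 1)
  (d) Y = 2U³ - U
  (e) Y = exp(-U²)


Checking option (b) Y = 1/(|U| + 1):
  U = 0.727 -> Y = 0.579 ✓
  U = 0.577 -> Y = 0.634 ✓
  U = 0.406 -> Y = 0.711 ✓
All samples match this transformation.

(b) 1/(|U| + 1)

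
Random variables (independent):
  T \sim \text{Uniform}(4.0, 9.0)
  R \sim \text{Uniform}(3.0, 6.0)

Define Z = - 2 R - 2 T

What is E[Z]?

E[Z] = -2*E[T] - 2*E[R]
E[T] = 6.5
E[R] = 4.5
E[Z] = -2*6.5 - 2*4.5 = -22

-22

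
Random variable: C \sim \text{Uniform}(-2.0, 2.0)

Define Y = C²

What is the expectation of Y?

Using E[X²] = Var(X) + (E[X])²:
E[C] = 0
Var(C) = (2 + 2)^2/12 = 1.3333333
E[C²] = 1.3333333 + 0² = 1.3333333 + 0 = 1.3333333

1.3333333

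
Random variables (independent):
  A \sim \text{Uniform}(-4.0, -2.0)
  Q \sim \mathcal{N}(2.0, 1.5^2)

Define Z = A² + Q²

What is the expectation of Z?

E[Z] = E[A²] + E[Q²]
E[A²] = Var(A) + E[A]² = 0.33333333 + 9 = 9.3333333
E[Q²] = Var(Q) + E[Q]² = 2.25 + 4 = 6.25
E[Z] = 9.3333333 + 6.25 = 15.583333

15.583333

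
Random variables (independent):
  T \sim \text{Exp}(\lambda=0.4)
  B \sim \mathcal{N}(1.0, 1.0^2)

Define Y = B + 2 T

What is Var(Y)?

For independent RVs: Var(aX + bY) = a²Var(X) + b²Var(Y)
Var(T) = 6.25
Var(B) = 1
Var(Y) = 2²*6.25 + 1²*1
= 4*6.25 + 1*1 = 26

26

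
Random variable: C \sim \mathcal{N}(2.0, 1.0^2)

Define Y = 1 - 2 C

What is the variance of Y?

For Y = aC + b: Var(Y) = a² * Var(C)
Var(C) = 1.0^2 = 1
Var(Y) = (-2)² * 1 = 4 * 1 = 4

4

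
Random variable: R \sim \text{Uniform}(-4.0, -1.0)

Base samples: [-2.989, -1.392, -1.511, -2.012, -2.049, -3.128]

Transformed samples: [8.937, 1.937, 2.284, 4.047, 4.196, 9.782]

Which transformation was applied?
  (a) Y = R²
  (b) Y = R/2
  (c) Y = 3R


Checking option (a) Y = R²:
  R = -2.989 -> Y = 8.937 ✓
  R = -1.392 -> Y = 1.937 ✓
  R = -1.511 -> Y = 2.284 ✓
All samples match this transformation.

(a) R²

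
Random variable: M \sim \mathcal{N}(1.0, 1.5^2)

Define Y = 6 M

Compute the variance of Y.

For Y = aM + b: Var(Y) = a² * Var(M)
Var(M) = 1.5^2 = 2.25
Var(Y) = 6² * 2.25 = 36 * 2.25 = 81

81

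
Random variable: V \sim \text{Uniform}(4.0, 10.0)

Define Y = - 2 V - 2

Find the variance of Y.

For Y = aV + b: Var(Y) = a² * Var(V)
Var(V) = (10 - 4)^2/12 = 3
Var(Y) = (-2)² * 3 = 4 * 3 = 12

12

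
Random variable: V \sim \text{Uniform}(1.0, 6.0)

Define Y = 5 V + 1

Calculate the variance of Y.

For Y = aV + b: Var(Y) = a² * Var(V)
Var(V) = (6 - 1)^2/12 = 2.0833333
Var(Y) = 5² * 2.0833333 = 25 * 2.0833333 = 52.083333

52.083333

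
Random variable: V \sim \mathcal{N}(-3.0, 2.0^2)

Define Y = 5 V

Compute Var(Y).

For Y = aV + b: Var(Y) = a² * Var(V)
Var(V) = 2.0^2 = 4
Var(Y) = 5² * 4 = 25 * 4 = 100

100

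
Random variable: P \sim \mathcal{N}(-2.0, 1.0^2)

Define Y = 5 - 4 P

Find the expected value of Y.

For Y = -4P + 5:
E[Y] = -4 * E[P] + 5
E[P] = -2.0 = -2
E[Y] = -4 * (-2) + 5 = 13

13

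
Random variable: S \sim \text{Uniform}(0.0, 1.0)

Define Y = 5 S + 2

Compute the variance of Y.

For Y = aS + b: Var(Y) = a² * Var(S)
Var(S) = (1 - 0)^2/12 = 0.083333333
Var(Y) = 5² * 0.083333333 = 25 * 0.083333333 = 2.0833333

2.0833333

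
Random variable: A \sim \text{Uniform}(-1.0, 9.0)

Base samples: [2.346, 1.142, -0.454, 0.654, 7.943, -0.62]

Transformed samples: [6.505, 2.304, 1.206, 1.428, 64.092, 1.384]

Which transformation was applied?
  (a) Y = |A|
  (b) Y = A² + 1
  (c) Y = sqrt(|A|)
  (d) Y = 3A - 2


Checking option (b) Y = A² + 1:
  A = 2.346 -> Y = 6.505 ✓
  A = 1.142 -> Y = 2.304 ✓
  A = -0.454 -> Y = 1.206 ✓
All samples match this transformation.

(b) A² + 1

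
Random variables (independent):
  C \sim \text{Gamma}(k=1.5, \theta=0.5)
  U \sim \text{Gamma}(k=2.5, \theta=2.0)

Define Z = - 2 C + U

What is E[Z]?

E[Z] = -2*E[C] + 1*E[U]
E[C] = 0.75
E[U] = 5
E[Z] = -2*0.75 + 1*5 = 3.5

3.5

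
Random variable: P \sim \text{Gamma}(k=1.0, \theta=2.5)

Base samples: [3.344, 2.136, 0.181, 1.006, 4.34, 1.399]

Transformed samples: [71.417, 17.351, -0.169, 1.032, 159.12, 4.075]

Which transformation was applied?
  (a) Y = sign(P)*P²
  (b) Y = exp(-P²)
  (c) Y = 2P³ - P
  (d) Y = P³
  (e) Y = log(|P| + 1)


Checking option (c) Y = 2P³ - P:
  P = 3.344 -> Y = 71.417 ✓
  P = 2.136 -> Y = 17.351 ✓
  P = 0.181 -> Y = -0.169 ✓
All samples match this transformation.

(c) 2P³ - P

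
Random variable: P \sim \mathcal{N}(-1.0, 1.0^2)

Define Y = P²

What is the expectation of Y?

E[P²] = Var(P) + (E[P])² = 1 + 1 = 2

2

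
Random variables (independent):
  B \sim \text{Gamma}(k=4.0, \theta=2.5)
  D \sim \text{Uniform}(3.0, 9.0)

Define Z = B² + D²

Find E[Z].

E[Z] = E[B²] + E[D²]
E[B²] = Var(B) + E[B]² = 25 + 100 = 125
E[D²] = Var(D) + E[D]² = 3 + 36 = 39
E[Z] = 125 + 39 = 164

164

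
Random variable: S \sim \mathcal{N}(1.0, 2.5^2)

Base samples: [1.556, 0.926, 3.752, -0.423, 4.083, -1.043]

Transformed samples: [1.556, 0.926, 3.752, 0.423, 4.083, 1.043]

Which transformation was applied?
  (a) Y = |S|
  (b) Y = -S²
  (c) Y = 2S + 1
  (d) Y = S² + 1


Checking option (a) Y = |S|:
  S = 1.556 -> Y = 1.556 ✓
  S = 0.926 -> Y = 0.926 ✓
  S = 3.752 -> Y = 3.752 ✓
All samples match this transformation.

(a) |S|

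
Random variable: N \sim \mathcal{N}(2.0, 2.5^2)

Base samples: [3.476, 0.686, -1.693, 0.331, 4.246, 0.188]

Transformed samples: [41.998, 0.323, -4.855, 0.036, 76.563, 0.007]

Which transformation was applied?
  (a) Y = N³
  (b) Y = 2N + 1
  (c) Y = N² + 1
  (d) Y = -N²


Checking option (a) Y = N³:
  N = 3.476 -> Y = 41.998 ✓
  N = 0.686 -> Y = 0.323 ✓
  N = -1.693 -> Y = -4.855 ✓
All samples match this transformation.

(a) N³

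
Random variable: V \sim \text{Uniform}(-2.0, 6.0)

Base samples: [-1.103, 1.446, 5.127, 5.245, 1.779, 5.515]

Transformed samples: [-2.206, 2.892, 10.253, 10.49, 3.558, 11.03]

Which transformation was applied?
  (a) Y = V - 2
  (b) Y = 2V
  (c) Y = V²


Checking option (b) Y = 2V:
  V = -1.103 -> Y = -2.206 ✓
  V = 1.446 -> Y = 2.892 ✓
  V = 5.127 -> Y = 10.253 ✓
All samples match this transformation.

(b) 2V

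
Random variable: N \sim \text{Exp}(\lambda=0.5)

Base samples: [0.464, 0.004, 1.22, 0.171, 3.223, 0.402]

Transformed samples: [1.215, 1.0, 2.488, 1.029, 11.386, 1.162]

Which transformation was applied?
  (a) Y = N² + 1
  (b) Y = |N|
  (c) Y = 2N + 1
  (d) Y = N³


Checking option (a) Y = N² + 1:
  N = 0.464 -> Y = 1.215 ✓
  N = 0.004 -> Y = 1.0 ✓
  N = 1.22 -> Y = 2.488 ✓
All samples match this transformation.

(a) N² + 1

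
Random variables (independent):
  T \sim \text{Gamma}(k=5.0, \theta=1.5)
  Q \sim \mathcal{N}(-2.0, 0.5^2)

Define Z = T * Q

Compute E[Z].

For independent RVs: E[XY] = E[X]*E[Y]
E[T] = 7.5
E[Q] = -2
E[Z] = 7.5 * (-2) = -15

-15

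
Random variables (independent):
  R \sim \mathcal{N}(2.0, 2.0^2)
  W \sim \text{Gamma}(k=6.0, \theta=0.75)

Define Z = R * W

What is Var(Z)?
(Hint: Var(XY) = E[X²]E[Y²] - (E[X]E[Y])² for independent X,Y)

Var(XY) = E[X²]E[Y²] - (E[X]E[Y])²
E[R] = 2, Var(R) = 4
E[W] = 4.5, Var(W) = 3.375
E[R²] = 4 + 2² = 8
E[W²] = 3.375 + 4.5² = 23.625
Var(Z) = 8*23.625 - (2*4.5)²
= 189 - 81 = 108

108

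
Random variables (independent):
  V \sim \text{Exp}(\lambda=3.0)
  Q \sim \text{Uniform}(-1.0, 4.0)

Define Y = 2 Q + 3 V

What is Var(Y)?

For independent RVs: Var(aX + bY) = a²Var(X) + b²Var(Y)
Var(V) = 0.11111111
Var(Q) = 2.0833333
Var(Y) = 3²*0.11111111 + 2²*2.0833333
= 9*0.11111111 + 4*2.0833333 = 9.3333333

9.3333333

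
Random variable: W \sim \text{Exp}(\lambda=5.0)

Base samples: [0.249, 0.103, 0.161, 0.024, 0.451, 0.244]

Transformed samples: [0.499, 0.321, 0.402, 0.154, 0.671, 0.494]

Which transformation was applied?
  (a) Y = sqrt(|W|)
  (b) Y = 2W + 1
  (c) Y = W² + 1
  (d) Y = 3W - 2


Checking option (a) Y = sqrt(|W|):
  W = 0.249 -> Y = 0.499 ✓
  W = 0.103 -> Y = 0.321 ✓
  W = 0.161 -> Y = 0.402 ✓
All samples match this transformation.

(a) sqrt(|W|)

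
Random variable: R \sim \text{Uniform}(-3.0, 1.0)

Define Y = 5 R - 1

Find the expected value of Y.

For Y = 5R - 1:
E[Y] = 5 * E[R] - 1
E[R] = (-3 + 1)/2 = -1
E[Y] = 5 * (-1) - 1 = -6

-6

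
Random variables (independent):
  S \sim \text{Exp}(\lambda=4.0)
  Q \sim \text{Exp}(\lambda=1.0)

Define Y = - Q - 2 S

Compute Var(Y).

For independent RVs: Var(aX + bY) = a²Var(X) + b²Var(Y)
Var(S) = 0.0625
Var(Q) = 1
Var(Y) = (-2)²*0.0625 + (-1)²*1
= 4*0.0625 + 1*1 = 1.25

1.25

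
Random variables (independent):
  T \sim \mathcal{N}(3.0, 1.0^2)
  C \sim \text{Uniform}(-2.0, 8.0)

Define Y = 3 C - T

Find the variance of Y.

For independent RVs: Var(aX + bY) = a²Var(X) + b²Var(Y)
Var(T) = 1
Var(C) = 8.3333333
Var(Y) = (-1)²*1 + 3²*8.3333333
= 1*1 + 9*8.3333333 = 76

76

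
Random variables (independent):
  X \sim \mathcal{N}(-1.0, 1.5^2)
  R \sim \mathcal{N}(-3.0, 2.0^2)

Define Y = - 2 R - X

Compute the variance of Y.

For independent RVs: Var(aX + bY) = a²Var(X) + b²Var(Y)
Var(X) = 2.25
Var(R) = 4
Var(Y) = (-1)²*2.25 + (-2)²*4
= 1*2.25 + 4*4 = 18.25

18.25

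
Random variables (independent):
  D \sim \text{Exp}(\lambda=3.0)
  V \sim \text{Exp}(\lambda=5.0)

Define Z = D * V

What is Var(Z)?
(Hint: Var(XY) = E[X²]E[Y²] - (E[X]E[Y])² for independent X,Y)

Var(XY) = E[X²]E[Y²] - (E[X]E[Y])²
E[D] = 0.33333333, Var(D) = 0.11111111
E[V] = 0.2, Var(V) = 0.04
E[D²] = 0.11111111 + 0.33333333² = 0.22222222
E[V²] = 0.04 + 0.2² = 0.08
Var(Z) = 0.22222222*0.08 - (0.33333333*0.2)²
= 0.017777778 - 0.0044444444 = 0.013333333

0.013333333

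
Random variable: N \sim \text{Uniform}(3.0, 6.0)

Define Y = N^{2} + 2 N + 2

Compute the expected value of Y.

E[Y] = 1*E[N²] + 2*E[N] + 2
E[N] = 4.5
E[N²] = Var(N) + (E[N])² = 0.75 + 20.25 = 21
E[Y] = 1*21 + 2*4.5 + 2 = 32

32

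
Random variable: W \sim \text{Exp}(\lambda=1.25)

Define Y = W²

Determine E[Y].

Using E[X²] = Var(X) + (E[X])²:
E[W] = 0.8
Var(W) = 1/1.25^2 = 0.64
E[W²] = 0.64 + 0.8² = 0.64 + 0.64 = 1.28

1.28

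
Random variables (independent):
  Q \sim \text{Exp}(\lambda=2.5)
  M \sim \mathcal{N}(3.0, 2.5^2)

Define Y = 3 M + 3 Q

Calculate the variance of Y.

For independent RVs: Var(aX + bY) = a²Var(X) + b²Var(Y)
Var(Q) = 0.16
Var(M) = 6.25
Var(Y) = 3²*0.16 + 3²*6.25
= 9*0.16 + 9*6.25 = 57.69

57.69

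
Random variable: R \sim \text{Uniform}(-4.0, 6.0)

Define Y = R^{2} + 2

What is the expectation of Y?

E[Y] = 1*E[R²] + 2
E[R] = 1
E[R²] = Var(R) + (E[R])² = 8.3333333 + 1 = 9.3333333
E[Y] = 1*9.3333333 + 2 = 11.333333

11.333333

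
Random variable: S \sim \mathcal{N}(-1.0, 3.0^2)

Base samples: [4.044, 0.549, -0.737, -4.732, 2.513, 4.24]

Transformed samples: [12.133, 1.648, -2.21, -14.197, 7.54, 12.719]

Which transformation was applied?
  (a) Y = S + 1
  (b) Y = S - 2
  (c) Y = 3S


Checking option (c) Y = 3S:
  S = 4.044 -> Y = 12.133 ✓
  S = 0.549 -> Y = 1.648 ✓
  S = -0.737 -> Y = -2.21 ✓
All samples match this transformation.

(c) 3S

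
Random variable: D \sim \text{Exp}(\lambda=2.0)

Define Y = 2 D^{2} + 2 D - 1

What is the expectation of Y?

E[Y] = 2*E[D²] + 2*E[D] - 1
E[D] = 0.5
E[D²] = Var(D) + (E[D])² = 0.25 + 0.25 = 0.5
E[Y] = 2*0.5 + 2*0.5 - 1 = 1

1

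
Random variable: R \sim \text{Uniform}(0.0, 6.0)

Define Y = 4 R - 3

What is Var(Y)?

For Y = aR + b: Var(Y) = a² * Var(R)
Var(R) = (6 - 0)^2/12 = 3
Var(Y) = 4² * 3 = 16 * 3 = 48

48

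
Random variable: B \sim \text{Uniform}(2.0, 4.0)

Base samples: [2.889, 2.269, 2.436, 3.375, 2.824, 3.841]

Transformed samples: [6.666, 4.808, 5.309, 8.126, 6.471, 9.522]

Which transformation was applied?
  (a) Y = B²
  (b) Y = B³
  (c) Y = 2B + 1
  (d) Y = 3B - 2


Checking option (d) Y = 3B - 2:
  B = 2.889 -> Y = 6.666 ✓
  B = 2.269 -> Y = 4.808 ✓
  B = 2.436 -> Y = 5.309 ✓
All samples match this transformation.

(d) 3B - 2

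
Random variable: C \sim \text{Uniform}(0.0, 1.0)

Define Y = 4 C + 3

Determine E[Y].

For Y = 4C + 3:
E[Y] = 4 * E[C] + 3
E[C] = (0 + 1)/2 = 0.5
E[Y] = 4 * 0.5 + 3 = 5

5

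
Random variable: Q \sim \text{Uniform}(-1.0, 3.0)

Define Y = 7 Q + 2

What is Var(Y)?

For Y = aQ + b: Var(Y) = a² * Var(Q)
Var(Q) = (3 + 1)^2/12 = 1.3333333
Var(Y) = 7² * 1.3333333 = 49 * 1.3333333 = 65.333333

65.333333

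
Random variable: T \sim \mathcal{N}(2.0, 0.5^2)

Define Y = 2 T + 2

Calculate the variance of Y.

For Y = aT + b: Var(Y) = a² * Var(T)
Var(T) = 0.5^2 = 0.25
Var(Y) = 2² * 0.25 = 4 * 0.25 = 1

1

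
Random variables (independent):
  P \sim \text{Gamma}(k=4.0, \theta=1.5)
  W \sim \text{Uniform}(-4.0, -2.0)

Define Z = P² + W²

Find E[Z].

E[Z] = E[P²] + E[W²]
E[P²] = Var(P) + E[P]² = 9 + 36 = 45
E[W²] = Var(W) + E[W]² = 0.33333333 + 9 = 9.3333333
E[Z] = 45 + 9.3333333 = 54.333333

54.333333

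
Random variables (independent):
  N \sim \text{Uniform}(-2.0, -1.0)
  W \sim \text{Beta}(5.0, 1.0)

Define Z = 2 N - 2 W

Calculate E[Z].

E[Z] = 2*E[N] - 2*E[W]
E[N] = -1.5
E[W] = 0.83333333
E[Z] = 2*(-1.5) - 2*0.83333333 = -4.6666667

-4.6666667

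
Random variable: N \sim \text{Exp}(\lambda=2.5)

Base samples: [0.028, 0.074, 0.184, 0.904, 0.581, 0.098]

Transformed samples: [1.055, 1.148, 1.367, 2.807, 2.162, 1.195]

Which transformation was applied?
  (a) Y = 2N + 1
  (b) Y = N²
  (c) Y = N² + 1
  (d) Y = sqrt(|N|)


Checking option (a) Y = 2N + 1:
  N = 0.028 -> Y = 1.055 ✓
  N = 0.074 -> Y = 1.148 ✓
  N = 0.184 -> Y = 1.367 ✓
All samples match this transformation.

(a) 2N + 1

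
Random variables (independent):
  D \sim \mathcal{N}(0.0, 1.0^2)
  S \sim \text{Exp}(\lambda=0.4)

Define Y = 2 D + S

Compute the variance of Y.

For independent RVs: Var(aX + bY) = a²Var(X) + b²Var(Y)
Var(D) = 1
Var(S) = 6.25
Var(Y) = 2²*1 + 1²*6.25
= 4*1 + 1*6.25 = 10.25

10.25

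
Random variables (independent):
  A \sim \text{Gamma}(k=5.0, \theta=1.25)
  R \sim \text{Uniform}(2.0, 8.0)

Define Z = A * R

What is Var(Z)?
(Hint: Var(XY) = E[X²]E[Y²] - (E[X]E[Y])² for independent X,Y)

Var(XY) = E[X²]E[Y²] - (E[X]E[Y])²
E[A] = 6.25, Var(A) = 7.8125
E[R] = 5, Var(R) = 3
E[A²] = 7.8125 + 6.25² = 46.875
E[R²] = 3 + 5² = 28
Var(Z) = 46.875*28 - (6.25*5)²
= 1312.5 - 976.5625 = 335.9375

335.9375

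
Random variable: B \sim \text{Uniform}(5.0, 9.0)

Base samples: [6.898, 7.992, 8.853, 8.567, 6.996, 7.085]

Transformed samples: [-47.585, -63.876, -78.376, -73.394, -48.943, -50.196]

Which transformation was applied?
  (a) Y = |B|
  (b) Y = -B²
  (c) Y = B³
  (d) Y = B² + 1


Checking option (b) Y = -B²:
  B = 6.898 -> Y = -47.585 ✓
  B = 7.992 -> Y = -63.876 ✓
  B = 8.853 -> Y = -78.376 ✓
All samples match this transformation.

(b) -B²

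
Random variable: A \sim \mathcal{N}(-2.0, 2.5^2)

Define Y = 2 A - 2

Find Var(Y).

For Y = aA + b: Var(Y) = a² * Var(A)
Var(A) = 2.5^2 = 6.25
Var(Y) = 2² * 6.25 = 4 * 6.25 = 25

25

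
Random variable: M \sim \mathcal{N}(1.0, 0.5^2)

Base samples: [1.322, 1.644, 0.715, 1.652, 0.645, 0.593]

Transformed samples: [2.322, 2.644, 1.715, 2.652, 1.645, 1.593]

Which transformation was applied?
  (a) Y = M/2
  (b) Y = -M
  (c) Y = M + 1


Checking option (c) Y = M + 1:
  M = 1.322 -> Y = 2.322 ✓
  M = 1.644 -> Y = 2.644 ✓
  M = 0.715 -> Y = 1.715 ✓
All samples match this transformation.

(c) M + 1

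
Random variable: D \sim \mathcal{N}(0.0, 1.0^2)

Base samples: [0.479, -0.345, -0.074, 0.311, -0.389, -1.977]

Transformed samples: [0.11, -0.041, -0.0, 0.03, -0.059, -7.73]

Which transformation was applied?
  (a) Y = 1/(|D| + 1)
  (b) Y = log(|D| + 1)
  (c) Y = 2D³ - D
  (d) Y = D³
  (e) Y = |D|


Checking option (d) Y = D³:
  D = 0.479 -> Y = 0.11 ✓
  D = -0.345 -> Y = -0.041 ✓
  D = -0.074 -> Y = -0.0 ✓
All samples match this transformation.

(d) D³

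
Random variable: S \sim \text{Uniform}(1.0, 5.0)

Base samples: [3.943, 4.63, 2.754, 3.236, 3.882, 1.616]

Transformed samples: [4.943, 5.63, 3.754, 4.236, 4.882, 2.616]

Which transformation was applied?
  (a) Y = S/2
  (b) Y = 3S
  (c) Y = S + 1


Checking option (c) Y = S + 1:
  S = 3.943 -> Y = 4.943 ✓
  S = 4.63 -> Y = 5.63 ✓
  S = 2.754 -> Y = 3.754 ✓
All samples match this transformation.

(c) S + 1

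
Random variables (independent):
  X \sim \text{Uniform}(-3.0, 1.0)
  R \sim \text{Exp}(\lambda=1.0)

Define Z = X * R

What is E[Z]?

For independent RVs: E[XY] = E[X]*E[Y]
E[X] = -1
E[R] = 1
E[Z] = -1 * 1 = -1

-1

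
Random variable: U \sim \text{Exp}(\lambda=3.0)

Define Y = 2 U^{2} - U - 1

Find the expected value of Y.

E[Y] = 2*E[U²] - 1*E[U] - 1
E[U] = 0.33333333
E[U²] = Var(U) + (E[U])² = 0.11111111 + 0.11111111 = 0.22222222
E[Y] = 2*0.22222222 - 1*0.33333333 - 1 = -0.88888889

-0.88888889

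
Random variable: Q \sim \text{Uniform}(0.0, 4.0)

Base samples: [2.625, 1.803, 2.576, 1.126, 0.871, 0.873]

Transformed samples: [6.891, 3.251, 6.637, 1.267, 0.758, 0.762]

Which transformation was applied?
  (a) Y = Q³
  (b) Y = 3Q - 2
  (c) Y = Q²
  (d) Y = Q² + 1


Checking option (c) Y = Q²:
  Q = 2.625 -> Y = 6.891 ✓
  Q = 1.803 -> Y = 3.251 ✓
  Q = 2.576 -> Y = 6.637 ✓
All samples match this transformation.

(c) Q²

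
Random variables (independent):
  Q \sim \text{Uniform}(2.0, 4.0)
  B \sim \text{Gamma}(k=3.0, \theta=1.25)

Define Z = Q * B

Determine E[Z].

For independent RVs: E[XY] = E[X]*E[Y]
E[Q] = 3
E[B] = 3.75
E[Z] = 3 * 3.75 = 11.25

11.25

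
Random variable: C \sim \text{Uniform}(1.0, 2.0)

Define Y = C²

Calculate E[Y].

E[C²] = Var(C) + (E[C])² = 0.083333333 + 2.25 = 2.3333333

2.3333333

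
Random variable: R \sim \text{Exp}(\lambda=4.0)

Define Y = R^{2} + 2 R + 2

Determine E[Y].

E[Y] = 1*E[R²] + 2*E[R] + 2
E[R] = 0.25
E[R²] = Var(R) + (E[R])² = 0.0625 + 0.0625 = 0.125
E[Y] = 1*0.125 + 2*0.25 + 2 = 2.625

2.625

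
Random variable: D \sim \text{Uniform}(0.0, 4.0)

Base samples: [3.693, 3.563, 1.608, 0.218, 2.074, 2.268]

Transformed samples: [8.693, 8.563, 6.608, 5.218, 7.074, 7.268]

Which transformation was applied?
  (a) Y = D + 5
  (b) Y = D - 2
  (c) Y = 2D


Checking option (a) Y = D + 5:
  D = 3.693 -> Y = 8.693 ✓
  D = 3.563 -> Y = 8.563 ✓
  D = 1.608 -> Y = 6.608 ✓
All samples match this transformation.

(a) D + 5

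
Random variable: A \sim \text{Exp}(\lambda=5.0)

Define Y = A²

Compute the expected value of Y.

E[A²] = Var(A) + (E[A])² = 0.04 + 0.04 = 0.08

0.08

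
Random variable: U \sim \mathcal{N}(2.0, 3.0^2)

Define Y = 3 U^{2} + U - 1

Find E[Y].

E[Y] = 3*E[U²] + 1*E[U] - 1
E[U] = 2
E[U²] = Var(U) + (E[U])² = 9 + 4 = 13
E[Y] = 3*13 + 1*2 - 1 = 40

40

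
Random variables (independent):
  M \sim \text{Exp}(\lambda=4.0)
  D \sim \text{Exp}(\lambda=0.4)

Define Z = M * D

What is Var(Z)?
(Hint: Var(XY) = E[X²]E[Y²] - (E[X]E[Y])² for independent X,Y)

Var(XY) = E[X²]E[Y²] - (E[X]E[Y])²
E[M] = 0.25, Var(M) = 0.0625
E[D] = 2.5, Var(D) = 6.25
E[M²] = 0.0625 + 0.25² = 0.125
E[D²] = 6.25 + 2.5² = 12.5
Var(Z) = 0.125*12.5 - (0.25*2.5)²
= 1.5625 - 0.390625 = 1.171875

1.171875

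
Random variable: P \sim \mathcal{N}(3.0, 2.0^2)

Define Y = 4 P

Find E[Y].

For Y = 4P:
E[Y] = 4 * E[P]
E[P] = 3.0 = 3
E[Y] = 4 * 3 = 12

12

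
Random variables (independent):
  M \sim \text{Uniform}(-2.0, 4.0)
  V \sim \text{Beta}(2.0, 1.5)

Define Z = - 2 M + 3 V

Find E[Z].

E[Z] = -2*E[M] + 3*E[V]
E[M] = 1
E[V] = 0.57142857
E[Z] = -2*1 + 3*0.57142857 = -0.28571429

-0.28571429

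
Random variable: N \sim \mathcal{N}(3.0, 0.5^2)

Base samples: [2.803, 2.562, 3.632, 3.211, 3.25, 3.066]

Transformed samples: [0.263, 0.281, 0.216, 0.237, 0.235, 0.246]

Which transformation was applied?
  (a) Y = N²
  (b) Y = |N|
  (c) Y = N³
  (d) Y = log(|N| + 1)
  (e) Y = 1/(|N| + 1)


Checking option (e) Y = 1/(|N| + 1):
  N = 2.803 -> Y = 0.263 ✓
  N = 2.562 -> Y = 0.281 ✓
  N = 3.632 -> Y = 0.216 ✓
All samples match this transformation.

(e) 1/(|N| + 1)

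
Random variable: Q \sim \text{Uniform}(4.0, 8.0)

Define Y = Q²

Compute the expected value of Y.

E[Q²] = Var(Q) + (E[Q])² = 1.3333333 + 36 = 37.333333

37.333333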